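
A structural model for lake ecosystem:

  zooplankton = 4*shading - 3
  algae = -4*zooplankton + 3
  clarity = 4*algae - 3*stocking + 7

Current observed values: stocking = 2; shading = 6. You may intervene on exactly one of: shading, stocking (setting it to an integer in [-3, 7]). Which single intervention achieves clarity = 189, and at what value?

Intervening on shading: with other inputs at their observed values, clarity = -64*shading + 61. Solving for 189 gives shading = -2, within [-3, 7].
Intervening on stocking: clarity = -3*stocking - 317. Reaching 189 requires stocking = -506/3, not an integer.

set shading = -2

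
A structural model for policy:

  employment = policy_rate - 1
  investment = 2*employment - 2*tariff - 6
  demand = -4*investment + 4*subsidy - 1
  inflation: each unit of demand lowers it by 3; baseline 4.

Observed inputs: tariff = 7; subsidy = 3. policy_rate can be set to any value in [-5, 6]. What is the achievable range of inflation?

Substituting into the investment equation gives investment = 2*policy_rate - 22.
Substituting into the demand equation gives demand = -8*policy_rate + 99.
So inflation = 24*policy_rate - 293.
Linear in policy_rate, so extremes are at the endpoints: policy_rate = -5 gives inflation = -413; policy_rate = 6 gives inflation = -149.

-413 to -149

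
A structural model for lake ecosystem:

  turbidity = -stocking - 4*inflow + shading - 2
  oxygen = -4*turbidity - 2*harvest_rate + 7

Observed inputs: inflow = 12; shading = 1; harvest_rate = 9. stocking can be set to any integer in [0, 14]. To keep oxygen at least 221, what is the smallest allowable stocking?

stocking = 9

Substituting into the turbidity equation gives turbidity = -stocking - 49.
Substituting into the oxygen equation gives oxygen = 4*stocking + 185.
Require 4*stocking + 185 ≥ 221, so stocking ≥ 9.
The smallest integer in [0, 14] satisfying this is 9.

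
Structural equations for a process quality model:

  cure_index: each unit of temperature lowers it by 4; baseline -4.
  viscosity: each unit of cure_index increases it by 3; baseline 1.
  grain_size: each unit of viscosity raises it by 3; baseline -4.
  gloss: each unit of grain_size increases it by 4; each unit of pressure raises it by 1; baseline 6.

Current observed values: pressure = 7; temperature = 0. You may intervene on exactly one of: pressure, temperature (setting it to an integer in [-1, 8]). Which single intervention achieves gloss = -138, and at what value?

set pressure = 4

Intervening on pressure: with other inputs at their observed values, gloss = pressure - 142. Solving for -138 gives pressure = 4, within [-1, 8].
Intervening on temperature: gloss = -144*temperature - 135. Reaching -138 requires temperature = 1/48, not an integer.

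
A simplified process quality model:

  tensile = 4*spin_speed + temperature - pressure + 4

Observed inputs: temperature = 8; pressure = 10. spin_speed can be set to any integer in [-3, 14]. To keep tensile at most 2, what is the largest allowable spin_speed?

spin_speed = 0

Substituting into the tensile equation gives tensile = 4*spin_speed + 2.
Require 4*spin_speed + 2 ≤ 2, so spin_speed ≤ 0.
The largest integer in [-3, 14] satisfying this is 0.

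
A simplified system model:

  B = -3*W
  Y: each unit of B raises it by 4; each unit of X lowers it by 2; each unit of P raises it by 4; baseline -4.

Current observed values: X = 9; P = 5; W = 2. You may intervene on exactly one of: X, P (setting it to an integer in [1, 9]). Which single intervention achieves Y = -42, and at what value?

Intervening on X: Y = -2*X - 8. Reaching -42 requires X = 17, outside [1, 9].
Intervening on P: with other inputs at their observed values, Y = 4*P - 46. Solving for -42 gives P = 1, within [1, 9].

set P = 1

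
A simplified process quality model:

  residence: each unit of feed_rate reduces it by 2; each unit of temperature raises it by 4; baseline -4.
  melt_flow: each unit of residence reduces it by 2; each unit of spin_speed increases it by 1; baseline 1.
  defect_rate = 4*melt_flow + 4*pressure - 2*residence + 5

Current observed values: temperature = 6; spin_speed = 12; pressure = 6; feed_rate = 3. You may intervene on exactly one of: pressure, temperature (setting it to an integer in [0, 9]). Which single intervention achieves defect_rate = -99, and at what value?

Intervening on pressure: defect_rate = 4*pressure - 83. Reaching -99 requires pressure = -4, outside [0, 9].
Intervening on temperature: with other inputs at their observed values, defect_rate = -40*temperature + 181. Solving for -99 gives temperature = 7, within [0, 9].

set temperature = 7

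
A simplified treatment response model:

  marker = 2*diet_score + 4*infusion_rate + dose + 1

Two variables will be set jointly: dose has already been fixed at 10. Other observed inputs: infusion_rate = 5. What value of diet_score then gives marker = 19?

With dose held at 10:
Substituting into the marker equation gives marker = 2*diet_score + 31.
Solve 2*diet_score + 31 = 19: diet_score = (19 - 31) / 2 = -6.

diet_score = -6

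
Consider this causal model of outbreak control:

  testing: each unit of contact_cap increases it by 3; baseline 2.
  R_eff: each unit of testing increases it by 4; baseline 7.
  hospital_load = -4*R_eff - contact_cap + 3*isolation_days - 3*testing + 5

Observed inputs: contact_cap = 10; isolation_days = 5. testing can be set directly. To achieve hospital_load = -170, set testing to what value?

Intervening on testing fixes its value directly, overriding its dependence on contact_cap.
Substituting into the hospital_load equation gives hospital_load = -19*testing - 18.
Solve -19*testing - 18 = -170: testing = (-170 + 18) / -19 = 8.

testing = 8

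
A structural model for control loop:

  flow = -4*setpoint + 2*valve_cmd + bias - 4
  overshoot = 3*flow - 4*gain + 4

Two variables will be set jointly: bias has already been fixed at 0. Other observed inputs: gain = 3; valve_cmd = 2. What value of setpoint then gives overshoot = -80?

With bias held at 0:
Substituting into the flow equation gives flow = -4*setpoint.
So overshoot = -12*setpoint - 8.
Solve -12*setpoint - 8 = -80: setpoint = (-80 + 8) / -12 = 6.

setpoint = 6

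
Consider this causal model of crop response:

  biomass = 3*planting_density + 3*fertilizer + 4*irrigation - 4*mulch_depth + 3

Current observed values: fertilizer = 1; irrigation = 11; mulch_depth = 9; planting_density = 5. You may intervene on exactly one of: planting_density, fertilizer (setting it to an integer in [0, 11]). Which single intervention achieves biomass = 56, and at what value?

set fertilizer = 10

Intervening on planting_density: biomass = 3*planting_density + 14. Reaching 56 requires planting_density = 14, outside [0, 11].
Intervening on fertilizer: with other inputs at their observed values, biomass = 3*fertilizer + 26. Solving for 56 gives fertilizer = 10, within [0, 11].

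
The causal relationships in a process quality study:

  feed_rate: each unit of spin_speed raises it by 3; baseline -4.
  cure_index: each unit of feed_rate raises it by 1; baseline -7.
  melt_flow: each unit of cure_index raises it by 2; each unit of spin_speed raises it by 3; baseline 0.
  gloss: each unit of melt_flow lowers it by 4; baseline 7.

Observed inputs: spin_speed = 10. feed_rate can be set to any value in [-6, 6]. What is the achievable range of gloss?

-105 to -9

Intervening on feed_rate fixes its value directly, overriding its dependence on spin_speed.
Substituting into the melt_flow equation gives melt_flow = 2*feed_rate + 16.
gloss becomes -8*feed_rate - 57.
Linear in feed_rate, so extremes are at the endpoints: feed_rate = -6 gives gloss = -9; feed_rate = 6 gives gloss = -105.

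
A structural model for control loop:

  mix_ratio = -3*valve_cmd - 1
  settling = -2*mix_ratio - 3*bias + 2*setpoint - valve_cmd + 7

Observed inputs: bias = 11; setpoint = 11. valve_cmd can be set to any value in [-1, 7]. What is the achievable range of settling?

Substituting into the settling equation gives settling = 5*valve_cmd - 2.
Linear in valve_cmd, so extremes are at the endpoints: valve_cmd = -1 gives settling = -7; valve_cmd = 7 gives settling = 33.

-7 to 33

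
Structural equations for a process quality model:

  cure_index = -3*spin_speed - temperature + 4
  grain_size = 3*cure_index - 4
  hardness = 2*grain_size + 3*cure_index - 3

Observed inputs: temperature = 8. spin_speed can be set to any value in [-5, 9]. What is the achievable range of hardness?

-290 to 88

Substituting into the cure_index equation gives cure_index = -3*spin_speed - 4.
So grain_size = -9*spin_speed - 16.
So hardness = -27*spin_speed - 47.
Linear in spin_speed, so extremes are at the endpoints: spin_speed = -5 gives hardness = 88; spin_speed = 9 gives hardness = -290.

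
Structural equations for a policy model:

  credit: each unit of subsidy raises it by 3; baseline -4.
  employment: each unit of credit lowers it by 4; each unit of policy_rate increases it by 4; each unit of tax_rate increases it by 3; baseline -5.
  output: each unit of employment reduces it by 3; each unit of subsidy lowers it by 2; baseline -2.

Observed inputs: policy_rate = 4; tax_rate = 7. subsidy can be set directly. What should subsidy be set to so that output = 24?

subsidy = 5

Substituting into the employment equation gives employment = -12*subsidy + 48.
So output = 34*subsidy - 146.
Solve 34*subsidy - 146 = 24: subsidy = (24 + 146) / 34 = 5.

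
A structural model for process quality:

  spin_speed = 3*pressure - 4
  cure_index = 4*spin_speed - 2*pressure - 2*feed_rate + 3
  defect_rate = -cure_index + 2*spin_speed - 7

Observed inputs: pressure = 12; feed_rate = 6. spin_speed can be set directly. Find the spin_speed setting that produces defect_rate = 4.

spin_speed = 11

Intervening on spin_speed fixes its value directly, overriding its dependence on pressure.
Substituting into the cure_index equation gives cure_index = 4*spin_speed - 33.
Substituting into the defect_rate equation gives defect_rate = -2*spin_speed + 26.
Solve -2*spin_speed + 26 = 4: spin_speed = (4 - 26) / -2 = 11.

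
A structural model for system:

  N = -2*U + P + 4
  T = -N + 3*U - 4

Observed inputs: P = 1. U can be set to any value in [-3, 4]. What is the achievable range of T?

-24 to 11

Substituting into the N equation gives N = -2*U + 5.
Substituting into the T equation gives T = 5*U - 9.
Linear in U, so extremes are at the endpoints: U = -3 gives T = -24; U = 4 gives T = 11.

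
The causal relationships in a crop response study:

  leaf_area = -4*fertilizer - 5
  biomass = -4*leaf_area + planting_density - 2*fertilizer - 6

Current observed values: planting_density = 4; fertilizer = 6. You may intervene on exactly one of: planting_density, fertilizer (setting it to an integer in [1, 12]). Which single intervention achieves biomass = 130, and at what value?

Intervening on planting_density: biomass = planting_density + 98. Reaching 130 requires planting_density = 32, outside [1, 12].
Intervening on fertilizer: with other inputs at their observed values, biomass = 14*fertilizer + 18. Solving for 130 gives fertilizer = 8, within [1, 12].

set fertilizer = 8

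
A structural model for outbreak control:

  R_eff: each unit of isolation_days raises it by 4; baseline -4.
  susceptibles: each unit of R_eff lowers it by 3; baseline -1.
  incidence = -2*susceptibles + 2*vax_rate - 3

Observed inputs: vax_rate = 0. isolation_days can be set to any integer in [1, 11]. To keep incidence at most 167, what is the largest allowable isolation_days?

isolation_days = 8

Substituting into the susceptibles equation gives susceptibles = -12*isolation_days + 11.
This gives incidence = 24*isolation_days - 25.
Require 24*isolation_days - 25 ≤ 167, so isolation_days ≤ 8.
The largest integer in [1, 11] satisfying this is 8.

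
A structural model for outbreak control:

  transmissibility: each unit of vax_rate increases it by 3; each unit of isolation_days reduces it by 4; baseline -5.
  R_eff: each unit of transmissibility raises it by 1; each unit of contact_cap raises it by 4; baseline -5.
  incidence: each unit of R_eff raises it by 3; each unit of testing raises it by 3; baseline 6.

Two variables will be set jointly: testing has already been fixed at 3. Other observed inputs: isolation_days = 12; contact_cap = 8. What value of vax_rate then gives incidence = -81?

With testing held at 3:
Substituting into the transmissibility equation gives transmissibility = 3*vax_rate - 53.
R_eff becomes 3*vax_rate - 26.
incidence becomes 9*vax_rate - 63.
Solve 9*vax_rate - 63 = -81: vax_rate = (-81 + 63) / 9 = -2.

vax_rate = -2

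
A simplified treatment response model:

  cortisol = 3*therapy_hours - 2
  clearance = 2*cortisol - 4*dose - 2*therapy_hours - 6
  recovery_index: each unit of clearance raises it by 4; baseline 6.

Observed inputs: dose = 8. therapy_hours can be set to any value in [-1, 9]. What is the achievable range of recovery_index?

-178 to -18

Substituting into the clearance equation gives clearance = 4*therapy_hours - 42.
Substituting into the recovery_index equation gives recovery_index = 16*therapy_hours - 162.
Linear in therapy_hours, so extremes are at the endpoints: therapy_hours = -1 gives recovery_index = -178; therapy_hours = 9 gives recovery_index = -18.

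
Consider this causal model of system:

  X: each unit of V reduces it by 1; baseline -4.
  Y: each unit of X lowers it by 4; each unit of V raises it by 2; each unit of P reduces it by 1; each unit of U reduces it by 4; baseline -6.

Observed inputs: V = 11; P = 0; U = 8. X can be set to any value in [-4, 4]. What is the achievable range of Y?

Intervening on X fixes its value directly, overriding its dependence on V.
Substituting into the Y equation gives Y = -4*X - 16.
Linear in X, so extremes are at the endpoints: X = -4 gives Y = 0; X = 4 gives Y = -32.

-32 to 0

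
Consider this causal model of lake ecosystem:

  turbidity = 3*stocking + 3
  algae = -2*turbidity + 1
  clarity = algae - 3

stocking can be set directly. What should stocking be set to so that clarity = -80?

stocking = 12

Substituting into the algae equation gives algae = -6*stocking - 5.
Substituting into the clarity equation gives clarity = -6*stocking - 8.
Solve -6*stocking - 8 = -80: stocking = (-80 + 8) / -6 = 12.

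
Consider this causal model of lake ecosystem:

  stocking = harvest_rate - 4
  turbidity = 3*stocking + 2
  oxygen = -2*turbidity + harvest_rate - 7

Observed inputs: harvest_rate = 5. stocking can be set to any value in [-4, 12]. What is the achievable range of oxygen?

-78 to 18

Intervening on stocking fixes its value directly, overriding its dependence on harvest_rate.
Substituting into the oxygen equation gives oxygen = -6*stocking - 6.
Linear in stocking, so extremes are at the endpoints: stocking = -4 gives oxygen = 18; stocking = 12 gives oxygen = -78.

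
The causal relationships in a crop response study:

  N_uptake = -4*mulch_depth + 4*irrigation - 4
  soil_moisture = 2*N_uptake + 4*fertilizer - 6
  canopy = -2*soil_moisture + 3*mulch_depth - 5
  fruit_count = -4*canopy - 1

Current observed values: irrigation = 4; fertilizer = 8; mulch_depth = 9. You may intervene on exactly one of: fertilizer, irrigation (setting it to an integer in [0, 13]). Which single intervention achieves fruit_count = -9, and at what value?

Intervening on fertilizer: fruit_count = 32*fertilizer - 521. Reaching -9 requires fertilizer = 16, outside [0, 13].
Intervening on irrigation: with other inputs at their observed values, fruit_count = 64*irrigation - 521. Solving for -9 gives irrigation = 8, within [0, 13].

set irrigation = 8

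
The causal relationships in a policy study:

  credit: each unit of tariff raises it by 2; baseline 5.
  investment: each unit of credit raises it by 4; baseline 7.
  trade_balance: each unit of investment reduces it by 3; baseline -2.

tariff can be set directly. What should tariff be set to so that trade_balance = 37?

Substituting into the investment equation gives investment = 8*tariff + 27.
trade_balance becomes -24*tariff - 83.
Solve -24*tariff - 83 = 37: tariff = (37 + 83) / -24 = -5.

tariff = -5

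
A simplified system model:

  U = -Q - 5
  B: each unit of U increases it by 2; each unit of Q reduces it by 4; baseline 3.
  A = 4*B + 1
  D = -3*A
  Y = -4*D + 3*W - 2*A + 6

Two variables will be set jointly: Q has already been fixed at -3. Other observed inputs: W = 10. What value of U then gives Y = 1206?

With Q held at -3:
Intervening on U fixes its value directly, overriding its dependence on Q.
Substituting into the B equation gives B = 2*U + 15.
A becomes 8*U + 61.
This gives D = -24*U - 183.
Y becomes 80*U + 646.
Solve 80*U + 646 = 1206: U = (1206 - 646) / 80 = 7.

U = 7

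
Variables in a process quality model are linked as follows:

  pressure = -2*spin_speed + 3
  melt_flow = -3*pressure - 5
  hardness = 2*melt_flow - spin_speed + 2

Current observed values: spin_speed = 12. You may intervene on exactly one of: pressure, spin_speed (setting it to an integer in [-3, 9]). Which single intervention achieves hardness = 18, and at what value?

set spin_speed = 4

Intervening on pressure: hardness = -6*pressure - 20. Reaching 18 requires pressure = -19/3, not an integer.
Intervening on spin_speed: with other inputs at their observed values, hardness = 11*spin_speed - 26. Solving for 18 gives spin_speed = 4, within [-3, 9].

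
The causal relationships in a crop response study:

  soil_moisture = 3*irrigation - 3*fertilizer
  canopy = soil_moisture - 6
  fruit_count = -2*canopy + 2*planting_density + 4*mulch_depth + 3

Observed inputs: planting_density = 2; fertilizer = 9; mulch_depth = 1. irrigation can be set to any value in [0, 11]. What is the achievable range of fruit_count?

11 to 77

Substituting into the soil_moisture equation gives soil_moisture = 3*irrigation - 27.
So canopy = 3*irrigation - 33.
This gives fruit_count = -6*irrigation + 77.
Linear in irrigation, so extremes are at the endpoints: irrigation = 0 gives fruit_count = 77; irrigation = 11 gives fruit_count = 11.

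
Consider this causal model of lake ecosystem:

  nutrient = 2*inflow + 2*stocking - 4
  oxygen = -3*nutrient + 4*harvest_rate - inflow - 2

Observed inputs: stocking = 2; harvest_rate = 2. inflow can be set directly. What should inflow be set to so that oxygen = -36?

Substituting into the nutrient equation gives nutrient = 2*inflow.
This gives oxygen = -7*inflow + 6.
Solve -7*inflow + 6 = -36: inflow = (-36 - 6) / -7 = 6.

inflow = 6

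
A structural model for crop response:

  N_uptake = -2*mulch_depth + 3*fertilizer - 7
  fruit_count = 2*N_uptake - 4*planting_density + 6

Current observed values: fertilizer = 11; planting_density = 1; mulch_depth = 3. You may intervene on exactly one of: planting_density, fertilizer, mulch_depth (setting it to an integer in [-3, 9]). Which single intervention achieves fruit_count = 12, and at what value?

set fertilizer = 6

Intervening on planting_density: fruit_count = -4*planting_density + 46. Reaching 12 requires planting_density = 17/2, not an integer.
Intervening on fertilizer: with other inputs at their observed values, fruit_count = 6*fertilizer - 24. Solving for 12 gives fertilizer = 6, within [-3, 9].
Intervening on mulch_depth: fruit_count = -4*mulch_depth + 54. Reaching 12 requires mulch_depth = 21/2, not an integer.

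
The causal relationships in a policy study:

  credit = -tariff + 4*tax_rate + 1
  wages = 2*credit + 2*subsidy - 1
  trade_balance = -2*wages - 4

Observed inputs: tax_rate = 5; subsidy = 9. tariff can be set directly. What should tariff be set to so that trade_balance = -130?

tariff = -2

Substituting into the credit equation gives credit = -tariff + 21.
wages becomes -2*tariff + 59.
Substituting into the trade_balance equation gives trade_balance = 4*tariff - 122.
Solve 4*tariff - 122 = -130: tariff = (-130 + 122) / 4 = -2.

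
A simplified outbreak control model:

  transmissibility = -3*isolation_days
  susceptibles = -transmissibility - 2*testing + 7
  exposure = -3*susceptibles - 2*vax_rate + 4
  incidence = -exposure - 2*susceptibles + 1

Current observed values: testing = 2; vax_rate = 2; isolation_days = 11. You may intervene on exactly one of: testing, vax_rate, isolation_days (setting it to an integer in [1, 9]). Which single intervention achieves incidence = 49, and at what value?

set vax_rate = 8

Intervening on testing: incidence = -2*testing + 41. Reaching 49 requires testing = -4, outside [1, 9].
Intervening on vax_rate: with other inputs at their observed values, incidence = 2*vax_rate + 33. Solving for 49 gives vax_rate = 8, within [1, 9].
Intervening on isolation_days: incidence = 3*isolation_days + 4. Reaching 49 requires isolation_days = 15, outside [1, 9].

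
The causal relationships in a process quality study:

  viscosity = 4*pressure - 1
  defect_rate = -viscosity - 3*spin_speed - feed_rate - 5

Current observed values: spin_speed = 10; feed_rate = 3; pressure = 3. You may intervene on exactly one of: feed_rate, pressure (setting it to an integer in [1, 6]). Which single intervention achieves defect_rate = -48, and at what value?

Intervening on feed_rate: with other inputs at their observed values, defect_rate = -feed_rate - 46. Solving for -48 gives feed_rate = 2, within [1, 6].
Intervening on pressure: defect_rate = -4*pressure - 37. Reaching -48 requires pressure = 11/4, not an integer.

set feed_rate = 2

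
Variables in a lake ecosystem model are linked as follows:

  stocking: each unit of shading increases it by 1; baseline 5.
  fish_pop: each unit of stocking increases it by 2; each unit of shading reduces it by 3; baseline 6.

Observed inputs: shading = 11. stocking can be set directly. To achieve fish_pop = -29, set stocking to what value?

stocking = -1

Intervening on stocking fixes its value directly, overriding its dependence on shading.
Substituting into the fish_pop equation gives fish_pop = 2*stocking - 27.
Solve 2*stocking - 27 = -29: stocking = (-29 + 27) / 2 = -1.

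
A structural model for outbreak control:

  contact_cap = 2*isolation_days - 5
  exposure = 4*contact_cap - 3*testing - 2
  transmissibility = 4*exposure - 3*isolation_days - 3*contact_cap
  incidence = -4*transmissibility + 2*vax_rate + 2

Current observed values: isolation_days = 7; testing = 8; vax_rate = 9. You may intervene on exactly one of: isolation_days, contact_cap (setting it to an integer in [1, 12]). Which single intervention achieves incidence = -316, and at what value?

Intervening on isolation_days: with other inputs at their observed values, incidence = -92*isolation_days + 696. Solving for -316 gives isolation_days = 11, within [1, 12].
Intervening on contact_cap: incidence = -52*contact_cap + 520. Reaching -316 requires contact_cap = 209/13, not an integer.

set isolation_days = 11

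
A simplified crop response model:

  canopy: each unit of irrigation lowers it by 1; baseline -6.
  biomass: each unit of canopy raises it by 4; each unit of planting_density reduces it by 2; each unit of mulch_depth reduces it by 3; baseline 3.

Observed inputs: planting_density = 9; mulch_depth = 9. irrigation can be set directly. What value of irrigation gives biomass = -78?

Substituting into the biomass equation gives biomass = -4*irrigation - 66.
Solve -4*irrigation - 66 = -78: irrigation = (-78 + 66) / -4 = 3.

irrigation = 3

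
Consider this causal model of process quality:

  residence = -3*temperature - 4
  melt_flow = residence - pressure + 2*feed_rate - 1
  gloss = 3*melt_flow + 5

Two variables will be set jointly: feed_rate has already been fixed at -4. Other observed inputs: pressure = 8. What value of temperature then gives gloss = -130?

With feed_rate held at -4:
Substituting into the melt_flow equation gives melt_flow = -3*temperature - 21.
This gives gloss = -9*temperature - 58.
Solve -9*temperature - 58 = -130: temperature = (-130 + 58) / -9 = 8.

temperature = 8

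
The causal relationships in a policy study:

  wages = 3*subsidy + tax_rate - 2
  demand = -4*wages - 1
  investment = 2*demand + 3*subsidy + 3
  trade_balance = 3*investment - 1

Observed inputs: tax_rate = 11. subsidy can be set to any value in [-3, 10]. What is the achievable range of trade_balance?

-844 to -25

Substituting into the wages equation gives wages = 3*subsidy + 9.
Substituting into the demand equation gives demand = -12*subsidy - 37.
So investment = -21*subsidy - 71.
Substituting into the trade_balance equation gives trade_balance = -63*subsidy - 214.
Linear in subsidy, so extremes are at the endpoints: subsidy = -3 gives trade_balance = -25; subsidy = 10 gives trade_balance = -844.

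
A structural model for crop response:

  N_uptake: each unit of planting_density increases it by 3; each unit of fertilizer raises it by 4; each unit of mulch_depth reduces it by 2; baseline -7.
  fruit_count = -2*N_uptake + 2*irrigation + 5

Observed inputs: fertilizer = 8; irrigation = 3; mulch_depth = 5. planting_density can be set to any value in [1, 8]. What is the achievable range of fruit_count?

-67 to -25

Substituting into the N_uptake equation gives N_uptake = 3*planting_density + 15.
fruit_count becomes -6*planting_density - 19.
Linear in planting_density, so extremes are at the endpoints: planting_density = 1 gives fruit_count = -25; planting_density = 8 gives fruit_count = -67.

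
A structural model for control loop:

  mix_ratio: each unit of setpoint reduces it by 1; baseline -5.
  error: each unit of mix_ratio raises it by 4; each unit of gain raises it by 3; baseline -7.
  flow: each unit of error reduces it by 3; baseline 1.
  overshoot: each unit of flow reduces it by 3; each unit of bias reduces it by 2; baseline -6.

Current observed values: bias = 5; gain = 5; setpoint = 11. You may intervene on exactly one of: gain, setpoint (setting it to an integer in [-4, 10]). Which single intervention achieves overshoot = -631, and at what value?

Intervening on gain: with other inputs at their observed values, overshoot = 27*gain - 658. Solving for -631 gives gain = 1, within [-4, 10].
Intervening on setpoint: overshoot = -36*setpoint - 127. Reaching -631 requires setpoint = 14, outside [-4, 10].

set gain = 1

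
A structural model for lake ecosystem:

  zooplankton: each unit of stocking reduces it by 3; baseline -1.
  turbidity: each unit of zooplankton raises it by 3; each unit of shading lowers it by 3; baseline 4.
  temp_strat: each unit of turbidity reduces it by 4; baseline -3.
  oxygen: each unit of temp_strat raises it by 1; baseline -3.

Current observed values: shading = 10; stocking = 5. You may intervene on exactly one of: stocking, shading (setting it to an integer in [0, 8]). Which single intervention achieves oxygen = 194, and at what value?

Intervening on stocking: oxygen = 36*stocking + 110. Reaching 194 requires stocking = 7/3, not an integer.
Intervening on shading: with other inputs at their observed values, oxygen = 12*shading + 170. Solving for 194 gives shading = 2, within [0, 8].

set shading = 2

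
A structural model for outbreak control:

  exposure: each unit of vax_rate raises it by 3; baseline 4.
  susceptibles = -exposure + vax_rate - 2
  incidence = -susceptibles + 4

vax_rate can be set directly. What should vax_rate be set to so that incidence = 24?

Substituting into the susceptibles equation gives susceptibles = -2*vax_rate - 6.
So incidence = 2*vax_rate + 10.
Solve 2*vax_rate + 10 = 24: vax_rate = (24 - 10) / 2 = 7.

vax_rate = 7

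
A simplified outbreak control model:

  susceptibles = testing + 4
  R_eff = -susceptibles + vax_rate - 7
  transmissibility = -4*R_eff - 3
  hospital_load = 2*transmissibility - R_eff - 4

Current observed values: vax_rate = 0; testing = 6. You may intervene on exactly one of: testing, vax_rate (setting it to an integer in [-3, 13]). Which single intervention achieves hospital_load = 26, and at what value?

Intervening on testing: hospital_load = 9*testing + 89. Reaching 26 requires testing = -7, outside [-3, 13].
Intervening on vax_rate: with other inputs at their observed values, hospital_load = -9*vax_rate + 143. Solving for 26 gives vax_rate = 13, within [-3, 13].

set vax_rate = 13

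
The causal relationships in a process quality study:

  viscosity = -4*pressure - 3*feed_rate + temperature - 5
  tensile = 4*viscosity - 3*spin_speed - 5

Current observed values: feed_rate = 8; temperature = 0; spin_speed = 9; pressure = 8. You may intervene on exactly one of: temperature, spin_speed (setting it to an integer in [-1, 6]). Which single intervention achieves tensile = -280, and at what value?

set temperature = -1

Intervening on temperature: with other inputs at their observed values, tensile = 4*temperature - 276. Solving for -280 gives temperature = -1, within [-1, 6].
Intervening on spin_speed: tensile = -3*spin_speed - 249. Reaching -280 requires spin_speed = 31/3, not an integer.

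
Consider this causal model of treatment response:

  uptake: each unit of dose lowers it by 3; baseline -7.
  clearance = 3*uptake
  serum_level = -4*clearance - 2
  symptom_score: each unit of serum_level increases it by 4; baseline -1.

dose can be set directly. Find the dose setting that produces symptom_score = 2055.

Substituting into the clearance equation gives clearance = -9*dose - 21.
serum_level becomes 36*dose + 82.
Substituting into the symptom_score equation gives symptom_score = 144*dose + 327.
Solve 144*dose + 327 = 2055: dose = (2055 - 327) / 144 = 12.

dose = 12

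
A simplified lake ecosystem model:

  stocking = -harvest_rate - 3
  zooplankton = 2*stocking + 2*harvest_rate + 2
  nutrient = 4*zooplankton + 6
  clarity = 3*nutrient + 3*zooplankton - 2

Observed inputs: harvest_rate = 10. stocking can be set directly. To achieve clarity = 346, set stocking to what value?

stocking = 0

Intervening on stocking fixes its value directly, overriding its dependence on harvest_rate.
Substituting into the zooplankton equation gives zooplankton = 2*stocking + 22.
nutrient becomes 8*stocking + 94.
Substituting into the clarity equation gives clarity = 30*stocking + 346.
Solve 30*stocking + 346 = 346: stocking = (346 - 346) / 30 = 0.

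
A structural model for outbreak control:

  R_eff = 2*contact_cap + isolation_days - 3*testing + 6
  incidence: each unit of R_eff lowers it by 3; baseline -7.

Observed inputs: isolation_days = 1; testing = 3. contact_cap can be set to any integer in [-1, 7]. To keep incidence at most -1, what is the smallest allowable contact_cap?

contact_cap = 0

Substituting into the R_eff equation gives R_eff = 2*contact_cap - 2.
Substituting into the incidence equation gives incidence = -6*contact_cap - 1.
Require -6*contact_cap - 1 ≤ -1, so contact_cap ≥ 0.
The smallest integer in [-1, 7] satisfying this is 0.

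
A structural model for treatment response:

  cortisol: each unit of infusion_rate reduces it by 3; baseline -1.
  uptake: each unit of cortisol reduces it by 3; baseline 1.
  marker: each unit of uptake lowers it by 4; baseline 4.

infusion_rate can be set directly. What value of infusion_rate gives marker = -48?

infusion_rate = 1

Substituting into the uptake equation gives uptake = 9*infusion_rate + 4.
So marker = -36*infusion_rate - 12.
Solve -36*infusion_rate - 12 = -48: infusion_rate = (-48 + 12) / -36 = 1.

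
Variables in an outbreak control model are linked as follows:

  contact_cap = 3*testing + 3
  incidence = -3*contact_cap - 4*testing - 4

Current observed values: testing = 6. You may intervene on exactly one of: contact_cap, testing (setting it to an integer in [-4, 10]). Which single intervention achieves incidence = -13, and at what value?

Intervening on contact_cap: incidence = -3*contact_cap - 28. Reaching -13 requires contact_cap = -5, outside [-4, 10].
Intervening on testing: with other inputs at their observed values, incidence = -13*testing - 13. Solving for -13 gives testing = 0, within [-4, 10].

set testing = 0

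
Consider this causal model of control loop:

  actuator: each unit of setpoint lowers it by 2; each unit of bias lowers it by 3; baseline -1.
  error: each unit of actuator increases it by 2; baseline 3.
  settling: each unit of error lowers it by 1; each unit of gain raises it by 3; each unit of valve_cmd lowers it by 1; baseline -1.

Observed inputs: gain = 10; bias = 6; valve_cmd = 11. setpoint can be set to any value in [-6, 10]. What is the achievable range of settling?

29 to 93

Substituting into the actuator equation gives actuator = -2*setpoint - 19.
This gives error = -4*setpoint - 35.
So settling = 4*setpoint + 53.
Linear in setpoint, so extremes are at the endpoints: setpoint = -6 gives settling = 29; setpoint = 10 gives settling = 93.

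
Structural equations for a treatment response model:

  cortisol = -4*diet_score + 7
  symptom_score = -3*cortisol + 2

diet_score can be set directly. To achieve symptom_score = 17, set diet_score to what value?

diet_score = 3

Substituting into the symptom_score equation gives symptom_score = 12*diet_score - 19.
Solve 12*diet_score - 19 = 17: diet_score = (17 + 19) / 12 = 3.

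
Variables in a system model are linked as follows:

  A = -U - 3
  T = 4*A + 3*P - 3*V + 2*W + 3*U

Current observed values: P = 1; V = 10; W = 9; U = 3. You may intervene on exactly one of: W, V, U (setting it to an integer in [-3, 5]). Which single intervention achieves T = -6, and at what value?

set V = 4

Intervening on W: T = 2*W - 42. Reaching -6 requires W = 18, outside [-3, 5].
Intervening on V: with other inputs at their observed values, T = -3*V + 6. Solving for -6 gives V = 4, within [-3, 5].
Intervening on U: T = -U - 21. Reaching -6 requires U = -15, outside [-3, 5].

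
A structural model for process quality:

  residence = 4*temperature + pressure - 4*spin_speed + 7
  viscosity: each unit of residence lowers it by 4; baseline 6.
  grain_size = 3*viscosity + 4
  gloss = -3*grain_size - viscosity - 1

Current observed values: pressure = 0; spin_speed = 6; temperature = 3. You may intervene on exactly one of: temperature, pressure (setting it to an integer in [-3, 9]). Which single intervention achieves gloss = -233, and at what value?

Intervening on temperature: gloss = 160*temperature - 753. Reaching -233 requires temperature = 13/4, not an integer.
Intervening on pressure: with other inputs at their observed values, gloss = 40*pressure - 273. Solving for -233 gives pressure = 1, within [-3, 9].

set pressure = 1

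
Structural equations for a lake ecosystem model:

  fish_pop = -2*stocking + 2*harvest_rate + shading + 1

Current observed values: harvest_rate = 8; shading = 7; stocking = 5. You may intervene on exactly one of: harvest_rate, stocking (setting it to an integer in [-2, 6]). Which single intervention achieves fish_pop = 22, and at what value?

set stocking = 1

Intervening on harvest_rate: fish_pop = 2*harvest_rate - 2. Reaching 22 requires harvest_rate = 12, outside [-2, 6].
Intervening on stocking: with other inputs at their observed values, fish_pop = -2*stocking + 24. Solving for 22 gives stocking = 1, within [-2, 6].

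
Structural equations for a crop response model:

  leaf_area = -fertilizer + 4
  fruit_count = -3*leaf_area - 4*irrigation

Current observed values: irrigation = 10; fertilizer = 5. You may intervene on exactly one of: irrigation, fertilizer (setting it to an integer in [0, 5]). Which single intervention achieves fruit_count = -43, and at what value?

set fertilizer = 3

Intervening on irrigation: fruit_count = -4*irrigation + 3. Reaching -43 requires irrigation = 23/2, not an integer.
Intervening on fertilizer: with other inputs at their observed values, fruit_count = 3*fertilizer - 52. Solving for -43 gives fertilizer = 3, within [0, 5].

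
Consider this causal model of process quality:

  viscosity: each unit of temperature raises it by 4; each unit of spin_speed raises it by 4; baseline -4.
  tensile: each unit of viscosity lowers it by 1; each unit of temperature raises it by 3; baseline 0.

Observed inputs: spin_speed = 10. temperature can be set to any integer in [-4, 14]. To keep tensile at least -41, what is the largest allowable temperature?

temperature = 5

Substituting into the viscosity equation gives viscosity = 4*temperature + 36.
Substituting into the tensile equation gives tensile = -temperature - 36.
Require -temperature - 36 ≥ -41, so temperature ≤ 5.
The largest integer in [-4, 14] satisfying this is 5.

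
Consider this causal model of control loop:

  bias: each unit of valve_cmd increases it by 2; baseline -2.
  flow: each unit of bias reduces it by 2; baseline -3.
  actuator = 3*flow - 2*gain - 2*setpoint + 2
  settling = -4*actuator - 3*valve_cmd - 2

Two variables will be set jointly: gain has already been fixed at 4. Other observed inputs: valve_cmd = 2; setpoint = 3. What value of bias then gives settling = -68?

With gain held at 4:
Intervening on bias fixes its value directly, overriding its dependence on valve_cmd.
Substituting into the actuator equation gives actuator = -6*bias - 21.
Substituting into the settling equation gives settling = 24*bias + 76.
Solve 24*bias + 76 = -68: bias = (-68 - 76) / 24 = -6.

bias = -6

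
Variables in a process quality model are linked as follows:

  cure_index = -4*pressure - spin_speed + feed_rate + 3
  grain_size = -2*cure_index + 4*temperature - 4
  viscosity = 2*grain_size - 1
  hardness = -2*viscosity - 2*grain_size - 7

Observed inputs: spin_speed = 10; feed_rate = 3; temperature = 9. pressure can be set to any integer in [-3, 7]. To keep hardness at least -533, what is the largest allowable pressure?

Substituting into the cure_index equation gives cure_index = -4*pressure - 4.
Substituting into the grain_size equation gives grain_size = 8*pressure + 40.
viscosity becomes 16*pressure + 79.
This gives hardness = -48*pressure - 245.
Require -48*pressure - 245 ≥ -533, so pressure ≤ 6.
The largest integer in [-3, 7] satisfying this is 6.

pressure = 6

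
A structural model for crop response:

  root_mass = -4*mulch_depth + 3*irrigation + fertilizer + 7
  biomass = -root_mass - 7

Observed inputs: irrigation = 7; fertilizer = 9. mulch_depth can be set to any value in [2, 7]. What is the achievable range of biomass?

Substituting into the root_mass equation gives root_mass = -4*mulch_depth + 37.
Substituting into the biomass equation gives biomass = 4*mulch_depth - 44.
Linear in mulch_depth, so extremes are at the endpoints: mulch_depth = 2 gives biomass = -36; mulch_depth = 7 gives biomass = -16.

-36 to -16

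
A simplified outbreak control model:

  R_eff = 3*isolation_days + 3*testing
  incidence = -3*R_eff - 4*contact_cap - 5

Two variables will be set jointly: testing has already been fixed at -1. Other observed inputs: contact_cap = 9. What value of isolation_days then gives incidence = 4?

isolation_days = -4

With testing held at -1:
Substituting into the R_eff equation gives R_eff = 3*isolation_days - 3.
Substituting into the incidence equation gives incidence = -9*isolation_days - 32.
Solve -9*isolation_days - 32 = 4: isolation_days = (4 + 32) / -9 = -4.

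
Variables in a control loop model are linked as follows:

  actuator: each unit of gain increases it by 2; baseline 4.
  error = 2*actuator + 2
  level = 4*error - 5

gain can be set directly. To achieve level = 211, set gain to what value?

gain = 11

Substituting into the error equation gives error = 4*gain + 10.
This gives level = 16*gain + 35.
Solve 16*gain + 35 = 211: gain = (211 - 35) / 16 = 11.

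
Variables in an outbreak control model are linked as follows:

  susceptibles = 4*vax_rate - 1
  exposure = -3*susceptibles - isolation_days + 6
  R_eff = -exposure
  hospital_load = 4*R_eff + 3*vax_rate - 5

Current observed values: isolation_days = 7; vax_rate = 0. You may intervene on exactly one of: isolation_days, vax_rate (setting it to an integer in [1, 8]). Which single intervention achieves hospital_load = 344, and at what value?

Intervening on isolation_days: hospital_load = 4*isolation_days - 41. Reaching 344 requires isolation_days = 385/4, not an integer.
Intervening on vax_rate: with other inputs at their observed values, hospital_load = 51*vax_rate - 13. Solving for 344 gives vax_rate = 7, within [1, 8].

set vax_rate = 7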